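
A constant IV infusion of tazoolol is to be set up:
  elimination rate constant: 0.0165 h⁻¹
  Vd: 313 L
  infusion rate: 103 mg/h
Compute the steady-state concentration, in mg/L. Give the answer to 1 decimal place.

19.9 mg/L

CL = k × Vd = 0.01650 × 313 = 5.165 L/h
At steady state Css = R₀ / CL = 103 / 5.165 = 19.94 mg/L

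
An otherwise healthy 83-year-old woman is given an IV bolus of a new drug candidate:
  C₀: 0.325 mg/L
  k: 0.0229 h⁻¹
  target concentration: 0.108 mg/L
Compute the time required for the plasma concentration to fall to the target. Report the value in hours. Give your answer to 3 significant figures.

48.1 h

t = ln(C₀ / C) / k = ln(0.3250 / 0.108) / 0.02290
  = ln(3.009) / 0.02290 = 1.102 / 0.02290 = 48.12 h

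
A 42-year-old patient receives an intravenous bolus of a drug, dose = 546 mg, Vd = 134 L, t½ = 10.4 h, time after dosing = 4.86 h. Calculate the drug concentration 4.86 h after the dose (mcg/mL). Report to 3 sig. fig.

2.95 mcg/mL

C₀ = Dose / Vd = 546.0 / 134 = 4.075 mg/L
k = ln2 / t½ = 0.693147 / 10.4 = 0.06665 h⁻¹
C = C₀ · e^(−k·t) = 4.075 × e^(−0.06665 × 4.86)
  = 4.075 × 0.7233 = 2.947 mg/L
(2.947 mg/L = 2.947 mcg/mL)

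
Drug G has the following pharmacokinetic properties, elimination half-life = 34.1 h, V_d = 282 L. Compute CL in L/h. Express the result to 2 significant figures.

5.7 L/h

k = ln2 / t½ = 0.693147 / 34.1 = 0.02033 h⁻¹
CL = k × Vd = 0.02033 × 282 = 5.733 L/h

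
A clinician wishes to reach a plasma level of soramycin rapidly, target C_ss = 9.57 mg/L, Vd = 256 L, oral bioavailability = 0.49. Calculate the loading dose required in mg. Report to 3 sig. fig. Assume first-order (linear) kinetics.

LD = Css × Vd / F = 9.57 × 256 / 0.49 = 5000 mg

5000 mg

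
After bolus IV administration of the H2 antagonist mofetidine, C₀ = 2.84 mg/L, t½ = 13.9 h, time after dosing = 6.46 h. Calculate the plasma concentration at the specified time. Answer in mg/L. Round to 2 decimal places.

k = ln2 / t½ = 0.693147 / 13.9 = 0.04987 h⁻¹
C = C₀ · e^(−k·t) = 2.840 × e^(−0.04987 × 6.46)
  = 2.840 × 0.7246 = 2.058 mg/L

2.06 mg/L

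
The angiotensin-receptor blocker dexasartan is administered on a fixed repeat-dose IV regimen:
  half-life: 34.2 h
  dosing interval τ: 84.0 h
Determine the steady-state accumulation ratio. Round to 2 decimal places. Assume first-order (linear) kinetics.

k = ln2 / t½ = 0.693147 / 34.2 = 0.02027 h⁻¹
e^(−kτ) = e^(−0.02027 × 84.0) = 0.1822
Accumulation ratio R = 1 / (1 − e^(−kτ)) = 1 / (1 − 0.1822) = 1.223

1.22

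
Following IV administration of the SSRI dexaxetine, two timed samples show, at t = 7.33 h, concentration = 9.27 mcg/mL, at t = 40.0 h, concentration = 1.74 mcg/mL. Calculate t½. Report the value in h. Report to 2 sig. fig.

14 h

k = ln(C₁/C₂) / (t₂ − t₁) = ln(9.27/1.74) / (40.0 − 7.33)
  = 1.673 / 32.67 = 0.05121 h⁻¹
t½ = ln2 / k = 0.693147 / 0.05121 = 13.54 h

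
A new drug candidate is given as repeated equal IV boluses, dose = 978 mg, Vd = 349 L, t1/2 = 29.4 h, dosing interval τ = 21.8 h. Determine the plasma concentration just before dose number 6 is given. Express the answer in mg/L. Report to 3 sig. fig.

C₀ per dose = Dose / Vd = 978 / 349 = 2.802 mg/L
k = ln2 / t½ = 0.693147 / 29.4 = 0.02358 h⁻¹
Fraction remaining after one interval: r = e^(−kτ) = e^(−0.02358 × 21.8) = 0.5981
Before dose 6, 5 doses have been given (aged 1τ, 2τ, 3τ, 4τ, 5τ).
C_trough = C₀ × (r + r² + … + r^5) = C₀ × r(1−r^5)/(1−r)
        = 2.802 × 0.5981 × (1 − 0.07654) / (1 − 0.5981) = 3.851 mg/L

3.85 mg/L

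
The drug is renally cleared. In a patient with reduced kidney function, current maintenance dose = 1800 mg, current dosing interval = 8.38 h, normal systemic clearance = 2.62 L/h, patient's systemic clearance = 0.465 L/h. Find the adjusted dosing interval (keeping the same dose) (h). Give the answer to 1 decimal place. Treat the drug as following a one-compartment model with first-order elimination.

47.2 h

To keep the same average steady-state level, dosing rate must scale with clearance.
CL ratio = 0.465 / 2.62 = 0.1775
New interval (same dose) = 8.38 / 0.1775 = 47.21 h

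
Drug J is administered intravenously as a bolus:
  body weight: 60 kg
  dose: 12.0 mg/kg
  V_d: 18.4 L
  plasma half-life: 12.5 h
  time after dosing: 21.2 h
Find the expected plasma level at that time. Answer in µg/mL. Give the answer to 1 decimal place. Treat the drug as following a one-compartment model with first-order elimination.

12.1 µg/mL

Total dose = 12.0 × 60 = 720.0 mg
C₀ = Dose / Vd = 720.0 / 18.4 = 39.13 mg/L
k = ln2 / t½ = 0.693147 / 12.5 = 0.05545 h⁻¹
C = C₀ · e^(−k·t) = 39.13 × e^(−0.05545 × 21.2)
  = 39.13 × 0.3087 = 12.08 mg/L
(12.08 mg/L = 12.08 µg/mL)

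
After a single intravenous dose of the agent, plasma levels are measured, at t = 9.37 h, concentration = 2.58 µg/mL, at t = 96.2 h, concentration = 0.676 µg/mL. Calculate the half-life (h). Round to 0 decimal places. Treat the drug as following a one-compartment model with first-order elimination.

k = ln(C₁/C₂) / (t₂ − t₁) = ln(2.58/0.676) / (96.2 − 9.37)
  = 1.339 / 86.83 = 0.01542 h⁻¹
t½ = ln2 / k = 0.693147 / 0.01542 = 44.95 h

45 h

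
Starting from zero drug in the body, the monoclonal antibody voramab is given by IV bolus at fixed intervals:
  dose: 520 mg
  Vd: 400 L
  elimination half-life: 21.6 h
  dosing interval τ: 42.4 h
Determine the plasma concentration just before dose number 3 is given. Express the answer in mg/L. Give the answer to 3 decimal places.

C₀ per dose = Dose / Vd = 520 / 400 = 1.300 mg/L
k = ln2 / t½ = 0.693147 / 21.6 = 0.03209 h⁻¹
Fraction remaining after one interval: r = e^(−kτ) = e^(−0.03209 × 42.4) = 0.2565
Before dose 3, 2 doses have been given (aged 1τ, 2τ).
C_trough = C₀ × (r + r²) = 1.300 × (0.2565 + 0.06579) = 0.4190 mg/L

0.419 mg/L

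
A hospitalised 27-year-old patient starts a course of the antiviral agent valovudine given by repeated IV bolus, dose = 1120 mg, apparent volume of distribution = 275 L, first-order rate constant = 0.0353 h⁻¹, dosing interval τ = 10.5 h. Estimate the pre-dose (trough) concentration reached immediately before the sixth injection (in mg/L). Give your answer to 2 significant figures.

C₀ per dose = Dose / Vd = 1120 / 275 = 4.073 mg/L
Fraction remaining after one interval: r = e^(−kτ) = e^(−0.03530 × 10.5) = 0.6903
Before dose 6, 5 doses have been given (aged 1τ, 2τ, 3τ, 4τ, 5τ).
C_trough = C₀ × (r + r² + … + r^5) = C₀ × r(1−r^5)/(1−r)
        = 4.073 × 0.6903 × (1 − 0.1567) / (1 − 0.6903) = 7.656 mg/L

7.7 mg/L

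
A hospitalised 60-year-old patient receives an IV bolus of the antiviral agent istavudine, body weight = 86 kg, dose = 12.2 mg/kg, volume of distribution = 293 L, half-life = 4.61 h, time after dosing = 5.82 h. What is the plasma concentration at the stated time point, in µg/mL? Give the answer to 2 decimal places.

1.49 µg/mL

Total dose = 12.2 × 86 = 1049 mg
C₀ = Dose / Vd = 1049 / 293 = 3.580 mg/L
k = ln2 / t½ = 0.693147 / 4.61 = 0.1504 h⁻¹
C = C₀ · e^(−k·t) = 3.580 × e^(−0.1504 × 5.82)
  = 3.580 × 0.4167 = 1.492 mg/L
(1.492 mg/L = 1.492 µg/mL)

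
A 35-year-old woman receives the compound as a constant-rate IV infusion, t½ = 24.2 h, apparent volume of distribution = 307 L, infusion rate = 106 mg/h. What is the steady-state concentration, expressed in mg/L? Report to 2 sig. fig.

k = ln2 / t½ = 0.693147 / 24.2 = 0.02864 h⁻¹
CL = k × Vd = 0.02864 × 307 = 8.792 L/h
At steady state Css = R₀ / CL = 106 / 8.792 = 12.06 mg/L

12 mg/L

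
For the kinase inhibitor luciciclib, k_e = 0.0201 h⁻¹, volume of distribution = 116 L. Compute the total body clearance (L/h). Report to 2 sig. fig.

2.3 L/h

CL = k × Vd = 0.0201 × 116 = 2.332 L/h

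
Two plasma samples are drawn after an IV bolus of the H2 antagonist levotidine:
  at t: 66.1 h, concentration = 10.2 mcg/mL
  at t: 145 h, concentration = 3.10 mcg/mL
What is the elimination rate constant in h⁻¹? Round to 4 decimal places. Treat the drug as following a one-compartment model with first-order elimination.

0.0151 h⁻¹

k = ln(C₁/C₂) / (t₂ − t₁) = ln(10.2/3.10) / (145 − 66.1)
  = 1.191 / 78.90 = 0.01510 h⁻¹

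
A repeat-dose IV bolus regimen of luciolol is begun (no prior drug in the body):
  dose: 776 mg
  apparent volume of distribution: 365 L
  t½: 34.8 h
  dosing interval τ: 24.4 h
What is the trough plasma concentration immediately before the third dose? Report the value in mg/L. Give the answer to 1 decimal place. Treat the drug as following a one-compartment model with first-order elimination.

C₀ per dose = Dose / Vd = 776 / 365 = 2.126 mg/L
k = ln2 / t½ = 0.693147 / 34.8 = 0.01992 h⁻¹
Fraction remaining after one interval: r = e^(−kτ) = e^(−0.01992 × 24.4) = 0.6151
Before dose 3, 2 doses have been given (aged 1τ, 2τ).
C_trough = C₀ × (r + r²) = 2.126 × (0.6151 + 0.3783) = 2.112 mg/L

2.1 mg/L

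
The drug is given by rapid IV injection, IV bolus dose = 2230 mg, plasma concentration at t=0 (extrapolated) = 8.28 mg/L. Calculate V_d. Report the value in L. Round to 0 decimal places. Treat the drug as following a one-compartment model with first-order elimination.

269 L

Vd = Dose / C₀ = 2230 / 8.28 = 269.3 L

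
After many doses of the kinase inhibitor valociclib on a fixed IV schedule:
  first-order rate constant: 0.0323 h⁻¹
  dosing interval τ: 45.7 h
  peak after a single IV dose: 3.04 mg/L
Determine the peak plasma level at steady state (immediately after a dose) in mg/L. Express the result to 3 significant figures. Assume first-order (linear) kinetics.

e^(−kτ) = e^(−0.03230 × 45.7) = 0.2285
Accumulation ratio R = 1 / (1 − e^(−kτ)) = 1 / (1 − 0.2285) = 1.296
Steady-state peak = C₀ × R = 3.04 × 1.296 = 3.940 mg/L

3.94 mg/L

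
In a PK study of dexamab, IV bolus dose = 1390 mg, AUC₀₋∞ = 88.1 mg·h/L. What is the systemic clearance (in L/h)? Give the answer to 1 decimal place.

15.8 L/h

CL = Dose / AUC = 1390 / 88.1 = 15.78 L/h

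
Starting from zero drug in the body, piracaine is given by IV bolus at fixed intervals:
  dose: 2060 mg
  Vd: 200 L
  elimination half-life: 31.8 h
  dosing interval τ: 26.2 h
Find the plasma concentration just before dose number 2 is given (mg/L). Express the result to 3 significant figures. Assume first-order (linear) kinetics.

5.82 mg/L

C₀ per dose = Dose / Vd = 2060 / 200 = 10.30 mg/L
k = ln2 / t½ = 0.693147 / 31.8 = 0.02180 h⁻¹
Fraction remaining after one interval: r = e^(−kτ) = e^(−0.02180 × 26.2) = 0.5649
Before dose 2, 1 dose has been given (aged 1τ).
C_trough = C₀ × r = 10.30 × 0.5649 = 5.818 mg/L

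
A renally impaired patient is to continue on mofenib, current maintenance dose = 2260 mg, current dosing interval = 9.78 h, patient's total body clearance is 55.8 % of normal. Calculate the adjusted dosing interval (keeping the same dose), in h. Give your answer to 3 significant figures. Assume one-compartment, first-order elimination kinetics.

To keep the same average steady-state level, dosing rate must scale with clearance.
CL ratio = 55.8 / 100 = 0.5580
New interval (same dose) = 9.78 / 0.5580 = 17.53 h

17.5 h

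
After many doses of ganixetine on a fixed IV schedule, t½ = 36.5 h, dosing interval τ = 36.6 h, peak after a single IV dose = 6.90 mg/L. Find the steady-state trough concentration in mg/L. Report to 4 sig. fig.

6.874 mg/L

k = ln2 / t½ = 0.693147 / 36.5 = 0.01899 h⁻¹
e^(−kτ) = e^(−0.01899 × 36.6) = 0.4991
Accumulation ratio R = 1 / (1 − e^(−kτ)) = 1 / (1 − 0.4991) = 1.996
Steady-state trough = C₀ × R × e^(−kτ) = 6.90 × 1.996 × 0.4991 = 6.874 mg/L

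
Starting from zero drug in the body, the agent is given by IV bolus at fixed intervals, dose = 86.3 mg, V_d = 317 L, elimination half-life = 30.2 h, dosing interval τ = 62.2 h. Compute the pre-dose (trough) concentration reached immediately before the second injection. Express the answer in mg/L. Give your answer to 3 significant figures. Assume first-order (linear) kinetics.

0.0653 mg/L

C₀ per dose = Dose / Vd = 86.3 / 317 = 0.2722 mg/L
k = ln2 / t½ = 0.693147 / 30.2 = 0.02295 h⁻¹
Fraction remaining after one interval: r = e^(−kτ) = e^(−0.02295 × 62.2) = 0.2399
Before dose 2, 1 dose has been given (aged 1τ).
C_trough = C₀ × r = 0.2722 × 0.2399 = 0.06530 mg/L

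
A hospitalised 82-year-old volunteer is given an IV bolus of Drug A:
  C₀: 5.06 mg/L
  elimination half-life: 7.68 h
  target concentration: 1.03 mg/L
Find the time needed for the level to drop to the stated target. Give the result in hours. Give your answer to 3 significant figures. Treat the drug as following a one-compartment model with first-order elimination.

k = ln2 / t½ = 0.693147 / 7.68 = 0.09025 h⁻¹
t = ln(C₀ / C) / k = ln(5.060 / 1.03) / 0.09025
  = ln(4.913) / 0.09025 = 1.592 / 0.09025 = 17.64 h

17.6 h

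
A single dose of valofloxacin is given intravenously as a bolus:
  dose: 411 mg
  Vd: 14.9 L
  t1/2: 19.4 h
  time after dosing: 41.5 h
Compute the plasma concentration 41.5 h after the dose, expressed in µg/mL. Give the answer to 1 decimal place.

C₀ = Dose / Vd = 411.0 / 14.9 = 27.58 mg/L
k = ln2 / t½ = 0.693147 / 19.4 = 0.03573 h⁻¹
C = C₀ · e^(−k·t) = 27.58 × e^(−0.03573 × 41.5)
  = 27.58 × 0.2270 = 6.261 mg/L
(6.261 mg/L = 6.261 µg/mL)

6.3 µg/mL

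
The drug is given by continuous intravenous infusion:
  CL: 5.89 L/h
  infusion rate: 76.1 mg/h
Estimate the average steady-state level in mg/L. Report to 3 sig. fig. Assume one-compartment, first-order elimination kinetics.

At steady state Css = R₀ / CL = 76.1 / 5.890 = 12.92 mg/L

12.9 mg/L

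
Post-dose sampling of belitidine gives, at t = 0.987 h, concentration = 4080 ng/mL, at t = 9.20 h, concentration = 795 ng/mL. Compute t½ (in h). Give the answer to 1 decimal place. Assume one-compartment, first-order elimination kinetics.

k = ln(C₁/C₂) / (t₂ − t₁) = ln(4080/795) / (9.20 − 0.987)
  = 1.636 / 8.213 = 0.1992 h⁻¹
t½ = ln2 / k = 0.693147 / 0.1992 = 3.480 h

3.5 h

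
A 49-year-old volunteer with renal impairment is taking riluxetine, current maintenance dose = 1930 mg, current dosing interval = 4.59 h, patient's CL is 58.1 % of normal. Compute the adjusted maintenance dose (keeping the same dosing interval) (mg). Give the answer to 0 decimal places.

1121 mg

To keep the same average steady-state level, dosing rate must scale with clearance.
CL ratio = 58.1 / 100 = 0.5810
New dose (same interval) = 1930 × 0.5810 = 1121 mg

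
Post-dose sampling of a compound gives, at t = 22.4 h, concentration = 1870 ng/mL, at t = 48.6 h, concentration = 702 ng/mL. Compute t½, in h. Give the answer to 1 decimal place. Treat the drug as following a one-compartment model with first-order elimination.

k = ln(C₁/C₂) / (t₂ − t₁) = ln(1870/702) / (48.6 − 22.4)
  = 0.9798 / 26.20 = 0.03740 h⁻¹
t½ = ln2 / k = 0.693147 / 0.03740 = 18.53 h

18.5 h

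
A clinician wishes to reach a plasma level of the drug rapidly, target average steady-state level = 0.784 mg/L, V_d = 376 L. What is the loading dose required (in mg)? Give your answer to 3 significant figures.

LD = Css × Vd = 0.784 × 376 = 294.8 mg

295 mg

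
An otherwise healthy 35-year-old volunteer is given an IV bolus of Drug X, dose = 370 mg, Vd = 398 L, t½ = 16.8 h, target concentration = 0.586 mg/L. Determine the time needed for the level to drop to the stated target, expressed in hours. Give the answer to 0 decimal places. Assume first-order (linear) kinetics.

C₀ = Dose / Vd = 370.0 / 398 = 0.9296 mg/L
k = ln2 / t½ = 0.693147 / 16.8 = 0.04126 h⁻¹
t = ln(C₀ / C) / k = ln(0.9296 / 0.586) / 0.04126
  = ln(1.586) / 0.04126 = 0.4612 / 0.04126 = 11.18 h

11 h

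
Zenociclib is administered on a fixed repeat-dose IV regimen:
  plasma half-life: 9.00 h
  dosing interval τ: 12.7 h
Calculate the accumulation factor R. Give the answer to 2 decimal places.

k = ln2 / t½ = 0.693147 / 9.00 = 0.07702 h⁻¹
e^(−kτ) = e^(−0.07702 × 12.7) = 0.3760
Accumulation ratio R = 1 / (1 − e^(−kτ)) = 1 / (1 − 0.3760) = 1.603

1.60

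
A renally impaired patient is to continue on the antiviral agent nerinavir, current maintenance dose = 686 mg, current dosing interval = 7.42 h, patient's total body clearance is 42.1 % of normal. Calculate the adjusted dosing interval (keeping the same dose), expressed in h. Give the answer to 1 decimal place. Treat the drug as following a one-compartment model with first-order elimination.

17.6 h

To keep the same average steady-state level, dosing rate must scale with clearance.
CL ratio = 42.1 / 100 = 0.4210
New interval (same dose) = 7.42 / 0.4210 = 17.62 h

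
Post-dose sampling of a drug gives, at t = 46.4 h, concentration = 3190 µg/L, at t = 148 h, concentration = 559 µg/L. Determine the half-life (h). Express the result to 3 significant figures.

40.4 h

k = ln(C₁/C₂) / (t₂ − t₁) = ln(3190/559) / (148 − 46.4)
  = 1.742 / 101.6 = 0.01715 h⁻¹
t½ = ln2 / k = 0.693147 / 0.01715 = 40.42 h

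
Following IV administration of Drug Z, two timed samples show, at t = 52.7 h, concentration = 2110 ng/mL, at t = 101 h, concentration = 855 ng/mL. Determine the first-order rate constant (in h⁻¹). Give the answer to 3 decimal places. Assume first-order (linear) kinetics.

k = ln(C₁/C₂) / (t₂ − t₁) = ln(2110/855) / (101 − 52.7)
  = 0.9033 / 48.30 = 0.01870 h⁻¹

0.019 h⁻¹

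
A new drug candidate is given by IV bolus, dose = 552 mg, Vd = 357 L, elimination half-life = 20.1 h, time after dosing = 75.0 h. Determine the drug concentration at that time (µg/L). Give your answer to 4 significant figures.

C₀ = Dose / Vd = 552.0 / 357 = 1.546 mg/L
k = ln2 / t½ = 0.693147 / 20.1 = 0.03448 h⁻¹
C = C₀ · e^(−k·t) = 1.546 × e^(−0.03448 × 75.0)
  = 1.546 × 0.07532 = 0.1164 mg/L
Convert: 0.1164 mg/L × 1000 = 116.4 µg/L

116.4 µg/L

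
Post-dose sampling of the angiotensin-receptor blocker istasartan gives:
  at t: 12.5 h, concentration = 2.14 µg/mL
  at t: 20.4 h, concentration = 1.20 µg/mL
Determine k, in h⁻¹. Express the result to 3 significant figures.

k = ln(C₁/C₂) / (t₂ − t₁) = ln(2.14/1.20) / (20.4 − 12.5)
  = 0.5785 / 7.900 = 0.07323 h⁻¹

0.0732 h⁻¹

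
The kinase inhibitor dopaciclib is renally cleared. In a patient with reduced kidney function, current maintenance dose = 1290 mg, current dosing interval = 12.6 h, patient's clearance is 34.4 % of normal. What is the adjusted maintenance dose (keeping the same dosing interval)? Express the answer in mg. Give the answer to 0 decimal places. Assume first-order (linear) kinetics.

444 mg

To keep the same average steady-state level, dosing rate must scale with clearance.
CL ratio = 34.4 / 100 = 0.3440
New dose (same interval) = 1290 × 0.3440 = 443.8 mg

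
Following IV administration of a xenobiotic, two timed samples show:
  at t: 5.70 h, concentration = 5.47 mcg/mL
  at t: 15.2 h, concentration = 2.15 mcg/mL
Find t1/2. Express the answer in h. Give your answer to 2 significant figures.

7.1 h

k = ln(C₁/C₂) / (t₂ − t₁) = ln(5.47/2.15) / (15.2 − 5.70)
  = 0.9338 / 9.500 = 0.09829 h⁻¹
t½ = ln2 / k = 0.693147 / 0.09829 = 7.052 h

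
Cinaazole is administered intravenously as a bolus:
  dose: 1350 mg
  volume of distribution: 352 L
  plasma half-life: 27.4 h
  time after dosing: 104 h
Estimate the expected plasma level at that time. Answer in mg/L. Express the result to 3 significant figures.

0.276 mg/L

C₀ = Dose / Vd = 1350 / 352 = 3.835 mg/L
k = ln2 / t½ = 0.693147 / 27.4 = 0.02530 h⁻¹
C = C₀ · e^(−k·t) = 3.835 × e^(−0.02530 × 104)
  = 3.835 × 0.07199 = 0.2761 mg/L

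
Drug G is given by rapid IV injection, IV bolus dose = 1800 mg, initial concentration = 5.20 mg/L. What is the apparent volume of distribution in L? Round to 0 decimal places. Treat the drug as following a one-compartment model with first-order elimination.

Vd = Dose / C₀ = 1800 / 5.20 = 346.2 L

346 L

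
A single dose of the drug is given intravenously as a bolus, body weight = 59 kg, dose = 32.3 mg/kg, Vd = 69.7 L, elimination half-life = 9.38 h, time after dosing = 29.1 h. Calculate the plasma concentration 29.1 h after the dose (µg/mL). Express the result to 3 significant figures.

3.18 µg/mL

Total dose = 32.3 × 59 = 1906 mg
C₀ = Dose / Vd = 1906 / 69.7 = 27.35 mg/L
k = ln2 / t½ = 0.693147 / 9.38 = 0.07390 h⁻¹
C = C₀ · e^(−k·t) = 27.35 × e^(−0.07390 × 29.1)
  = 27.35 × 0.1164 = 3.184 mg/L
(3.184 mg/L = 3.184 µg/mL)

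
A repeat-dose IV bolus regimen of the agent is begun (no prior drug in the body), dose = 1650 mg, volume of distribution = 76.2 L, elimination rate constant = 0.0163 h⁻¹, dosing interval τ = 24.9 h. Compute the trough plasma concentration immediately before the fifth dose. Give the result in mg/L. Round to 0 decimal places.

C₀ per dose = Dose / Vd = 1650 / 76.2 = 21.65 mg/L
Fraction remaining after one interval: r = e^(−kτ) = e^(−0.01630 × 24.9) = 0.6664
Before dose 5, 4 doses have been given (aged 1τ, 2τ, 3τ, 4τ).
C_trough = C₀ × (r + r² + … + r^4) = C₀ × r(1−r^4)/(1−r)
        = 21.65 × 0.6664 × (1 − 0.1972) / (1 − 0.6664) = 34.72 mg/L

35 mg/L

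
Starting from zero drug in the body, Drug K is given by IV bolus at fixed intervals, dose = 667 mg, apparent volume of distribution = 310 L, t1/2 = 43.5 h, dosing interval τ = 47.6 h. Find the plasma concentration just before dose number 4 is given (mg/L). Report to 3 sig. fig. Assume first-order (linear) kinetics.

1.70 mg/L

C₀ per dose = Dose / Vd = 667 / 310 = 2.152 mg/L
k = ln2 / t½ = 0.693147 / 43.5 = 0.01593 h⁻¹
Fraction remaining after one interval: r = e^(−kτ) = e^(−0.01593 × 47.6) = 0.4685
Before dose 4, 3 doses have been given (aged 1τ, 2τ, 3τ).
C_trough = C₀ × (r + r² + … + r^3) = C₀ × r(1−r^3)/(1−r)
        = 2.152 × 0.4685 × (1 − 0.1028) / (1 − 0.4685) = 1.702 mg/L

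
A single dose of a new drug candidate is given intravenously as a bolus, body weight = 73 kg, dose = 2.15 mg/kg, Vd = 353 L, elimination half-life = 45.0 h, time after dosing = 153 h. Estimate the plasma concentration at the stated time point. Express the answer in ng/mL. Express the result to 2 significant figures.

Total dose = 2.15 × 73 = 157.0 mg
C₀ = Dose / Vd = 157.0 / 353 = 0.4448 mg/L
k = ln2 / t½ = 0.693147 / 45.0 = 0.01540 h⁻¹
C = C₀ · e^(−k·t) = 0.4448 × e^(−0.01540 × 153)
  = 0.4448 × 0.09478 = 0.04216 mg/L
Convert: 0.04216 mg/L × 1000 = 42.16 ng/mL

42 ng/mL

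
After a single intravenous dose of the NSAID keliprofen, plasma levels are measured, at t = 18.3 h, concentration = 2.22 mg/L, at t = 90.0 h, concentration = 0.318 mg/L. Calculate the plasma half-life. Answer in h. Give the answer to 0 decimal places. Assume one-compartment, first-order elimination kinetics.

k = ln(C₁/C₂) / (t₂ − t₁) = ln(2.22/0.318) / (90.0 − 18.3)
  = 1.943 / 71.70 = 0.02710 h⁻¹
t½ = ln2 / k = 0.693147 / 0.02710 = 25.58 h

26 h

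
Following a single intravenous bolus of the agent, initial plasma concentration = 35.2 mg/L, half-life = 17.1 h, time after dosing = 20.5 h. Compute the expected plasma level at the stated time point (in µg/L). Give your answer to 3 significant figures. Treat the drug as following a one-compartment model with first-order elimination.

k = ln2 / t½ = 0.693147 / 17.1 = 0.04053 h⁻¹
C = C₀ · e^(−k·t) = 35.20 × e^(−0.04053 × 20.5)
  = 35.20 × 0.4357 = 15.34 mg/L
Convert: 15.34 mg/L × 1000 = 15340 µg/L

15300 µg/L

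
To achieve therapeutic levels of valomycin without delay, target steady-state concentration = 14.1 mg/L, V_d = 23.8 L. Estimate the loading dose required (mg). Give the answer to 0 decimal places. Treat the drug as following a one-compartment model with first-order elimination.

LD = Css × Vd = 14.1 × 23.8 = 335.6 mg

336 mg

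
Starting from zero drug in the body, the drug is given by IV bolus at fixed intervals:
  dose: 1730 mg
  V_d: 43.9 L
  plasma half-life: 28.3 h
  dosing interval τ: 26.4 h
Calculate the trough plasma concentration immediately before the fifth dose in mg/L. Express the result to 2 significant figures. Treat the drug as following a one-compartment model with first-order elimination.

C₀ per dose = Dose / Vd = 1730 / 43.9 = 39.41 mg/L
k = ln2 / t½ = 0.693147 / 28.3 = 0.02449 h⁻¹
Fraction remaining after one interval: r = e^(−kτ) = e^(−0.02449 × 26.4) = 0.5239
Before dose 5, 4 doses have been given (aged 1τ, 2τ, 3τ, 4τ).
C_trough = C₀ × (r + r² + … + r^4) = C₀ × r(1−r^4)/(1−r)
        = 39.41 × 0.5239 × (1 − 0.07533) / (1 − 0.5239) = 40.10 mg/L

40 mg/L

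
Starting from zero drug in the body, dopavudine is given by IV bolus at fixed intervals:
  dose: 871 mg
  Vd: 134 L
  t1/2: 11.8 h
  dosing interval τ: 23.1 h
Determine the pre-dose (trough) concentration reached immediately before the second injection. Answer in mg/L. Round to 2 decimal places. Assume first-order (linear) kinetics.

C₀ per dose = Dose / Vd = 871 / 134 = 6.500 mg/L
k = ln2 / t½ = 0.693147 / 11.8 = 0.05874 h⁻¹
Fraction remaining after one interval: r = e^(−kτ) = e^(−0.05874 × 23.1) = 0.2575
Before dose 2, 1 dose has been given (aged 1τ).
C_trough = C₀ × r = 6.500 × 0.2575 = 1.674 mg/L

1.67 mg/L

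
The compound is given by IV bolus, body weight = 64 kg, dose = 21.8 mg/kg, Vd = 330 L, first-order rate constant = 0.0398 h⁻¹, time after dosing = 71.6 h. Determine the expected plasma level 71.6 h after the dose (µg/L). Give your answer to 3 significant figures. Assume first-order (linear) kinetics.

245 µg/L

Total dose = 21.8 × 64 = 1395 mg
C₀ = Dose / Vd = 1395 / 330 = 4.227 mg/L
C = C₀ · e^(−k·t) = 4.227 × e^(−0.03980 × 71.6)
  = 4.227 × 0.05786 = 0.2446 mg/L
Convert: 0.2446 mg/L × 1000 = 244.6 µg/L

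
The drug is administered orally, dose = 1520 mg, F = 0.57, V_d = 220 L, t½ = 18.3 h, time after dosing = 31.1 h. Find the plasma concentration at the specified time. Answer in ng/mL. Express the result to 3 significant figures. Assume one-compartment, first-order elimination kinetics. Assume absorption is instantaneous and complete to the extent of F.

Amount reaching circulation = F × Dose = 0.57 × 1520 = 866.4 mg
C₀ = F·Dose / Vd = 866.4 / 220 = 3.938 mg/L
k = ln2 / t½ = 0.693147 / 18.3 = 0.03788 h⁻¹
C = C₀ · e^(−k·t) = 3.938 × e^(−0.03788 × 31.1)
  = 3.938 × 0.3079 = 1.213 mg/L
Convert: 1.213 mg/L × 1000 = 1213 ng/mL

1210 ng/mL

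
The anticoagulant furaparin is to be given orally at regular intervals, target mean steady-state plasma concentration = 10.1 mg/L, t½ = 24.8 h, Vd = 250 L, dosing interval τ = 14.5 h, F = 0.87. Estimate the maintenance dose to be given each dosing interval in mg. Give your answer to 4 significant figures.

1176 mg

k = ln2 / t½ = 0.693147 / 24.8 = 0.02795 h⁻¹
CL = k × Vd = 0.02795 × 250 = 6.988 L/h
At steady state, F × (Dose/τ) = Css × CL.
Dose = Css × CL × τ / F = 10.1 × 6.988 × 14.5 / 0.87 = 1176 mg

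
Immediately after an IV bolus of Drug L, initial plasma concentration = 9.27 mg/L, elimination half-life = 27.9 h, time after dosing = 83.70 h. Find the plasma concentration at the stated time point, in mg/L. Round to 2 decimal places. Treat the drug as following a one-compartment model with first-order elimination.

1.16 mg/L

k = ln2 / t½ = 0.693147 / 27.9 = 0.02484 h⁻¹
t / t½ = 83.70 / 27.9 = 3 half-lives
C = C₀ × (1/2)^3 = 9.270 × 0.1250 = 1.159 mg/L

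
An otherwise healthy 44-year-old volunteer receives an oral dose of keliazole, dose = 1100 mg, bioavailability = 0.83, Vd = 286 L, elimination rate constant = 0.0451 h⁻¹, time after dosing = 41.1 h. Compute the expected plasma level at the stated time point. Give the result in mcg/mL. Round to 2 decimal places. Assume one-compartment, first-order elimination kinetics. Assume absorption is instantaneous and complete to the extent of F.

Amount reaching circulation = F × Dose = 0.83 × 1100 = 913.0 mg
C₀ = F·Dose / Vd = 913.0 / 286 = 3.192 mg/L
C = C₀ · e^(−k·t) = 3.192 × e^(−0.04510 × 41.1)
  = 3.192 × 0.1567 = 0.5002 mg/L
(0.5002 mg/L = 0.5002 mcg/mL)

0.50 mcg/mL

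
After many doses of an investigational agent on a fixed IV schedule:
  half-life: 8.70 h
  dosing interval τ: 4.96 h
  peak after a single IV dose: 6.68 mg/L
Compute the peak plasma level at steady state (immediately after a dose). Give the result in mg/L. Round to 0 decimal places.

20 mg/L

k = ln2 / t½ = 0.693147 / 8.70 = 0.07967 h⁻¹
e^(−kτ) = e^(−0.07967 × 4.96) = 0.6736
Accumulation ratio R = 1 / (1 − e^(−kτ)) = 1 / (1 − 0.6736) = 3.064
Steady-state peak = C₀ × R = 6.68 × 3.064 = 20.47 mg/L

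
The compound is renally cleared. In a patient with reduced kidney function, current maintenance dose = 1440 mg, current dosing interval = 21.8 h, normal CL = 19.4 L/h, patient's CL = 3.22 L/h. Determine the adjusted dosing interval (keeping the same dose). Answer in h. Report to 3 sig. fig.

To keep the same average steady-state level, dosing rate must scale with clearance.
CL ratio = 3.22 / 19.4 = 0.1660
New interval (same dose) = 21.8 / 0.1660 = 131.3 h

131 h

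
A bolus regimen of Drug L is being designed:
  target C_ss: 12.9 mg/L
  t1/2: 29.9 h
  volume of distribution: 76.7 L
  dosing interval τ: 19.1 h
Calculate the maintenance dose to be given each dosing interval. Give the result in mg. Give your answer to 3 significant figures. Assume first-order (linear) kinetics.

438 mg

k = ln2 / t½ = 0.693147 / 29.9 = 0.02318 h⁻¹
CL = k × Vd = 0.02318 × 76.7 = 1.778 L/h
At steady state, Dose/τ = Css × CL.
Dose = Css × CL × τ = 12.9 × 1.778 × 19.1 = 438.1 mg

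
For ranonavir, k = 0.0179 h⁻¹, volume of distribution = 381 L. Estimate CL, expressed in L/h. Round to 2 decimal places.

6.82 L/h

CL = k × Vd = 0.0179 × 381 = 6.820 L/h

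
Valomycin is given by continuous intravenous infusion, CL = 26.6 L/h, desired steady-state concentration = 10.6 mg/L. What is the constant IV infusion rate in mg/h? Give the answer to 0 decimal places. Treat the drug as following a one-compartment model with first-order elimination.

At steady state, infusion rate R₀ = Css × CL = 10.6 × 26.60 = 282.0 mg/h

282 mg/h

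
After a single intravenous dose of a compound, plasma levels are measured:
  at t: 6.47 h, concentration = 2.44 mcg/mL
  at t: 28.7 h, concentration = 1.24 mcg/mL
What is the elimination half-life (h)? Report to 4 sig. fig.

k = ln(C₁/C₂) / (t₂ − t₁) = ln(2.44/1.24) / (28.7 − 6.47)
  = 0.6769 / 22.23 = 0.03045 h⁻¹
t½ = ln2 / k = 0.693147 / 0.03045 = 22.76 h

22.76 h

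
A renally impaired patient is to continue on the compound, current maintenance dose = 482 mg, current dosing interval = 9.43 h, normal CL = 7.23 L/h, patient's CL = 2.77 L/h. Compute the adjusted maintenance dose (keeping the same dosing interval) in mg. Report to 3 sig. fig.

To keep the same average steady-state level, dosing rate must scale with clearance.
CL ratio = 2.77 / 7.23 = 0.3831
New dose (same interval) = 482 × 0.3831 = 184.7 mg

185 mg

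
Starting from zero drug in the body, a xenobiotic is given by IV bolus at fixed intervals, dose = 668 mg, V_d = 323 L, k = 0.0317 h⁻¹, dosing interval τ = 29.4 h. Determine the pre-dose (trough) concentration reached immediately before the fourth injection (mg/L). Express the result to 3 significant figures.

C₀ per dose = Dose / Vd = 668 / 323 = 2.068 mg/L
Fraction remaining after one interval: r = e^(−kτ) = e^(−0.03170 × 29.4) = 0.3938
Before dose 4, 3 doses have been given (aged 1τ, 2τ, 3τ).
C_trough = C₀ × (r + r² + … + r^3) = C₀ × r(1−r^3)/(1−r)
        = 2.068 × 0.3938 × (1 − 0.06107) / (1 − 0.3938) = 1.261 mg/L

1.26 mg/L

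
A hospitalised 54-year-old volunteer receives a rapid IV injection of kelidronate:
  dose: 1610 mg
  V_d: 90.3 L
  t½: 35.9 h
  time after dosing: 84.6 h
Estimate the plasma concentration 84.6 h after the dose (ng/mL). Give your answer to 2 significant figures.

C₀ = Dose / Vd = 1610 / 90.3 = 17.83 mg/L
k = ln2 / t½ = 0.693147 / 35.9 = 0.01931 h⁻¹
C = C₀ · e^(−k·t) = 17.83 × e^(−0.01931 × 84.6)
  = 17.83 × 0.1952 = 3.480 mg/L
Convert: 3.480 mg/L × 1000 = 3480 ng/mL

3500 ng/mL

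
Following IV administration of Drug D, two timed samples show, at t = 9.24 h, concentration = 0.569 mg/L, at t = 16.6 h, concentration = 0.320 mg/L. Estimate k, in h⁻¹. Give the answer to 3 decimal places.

k = ln(C₁/C₂) / (t₂ − t₁) = ln(0.569/0.320) / (16.6 − 9.24)
  = 0.5756 / 7.360 = 0.07821 h⁻¹

0.078 h⁻¹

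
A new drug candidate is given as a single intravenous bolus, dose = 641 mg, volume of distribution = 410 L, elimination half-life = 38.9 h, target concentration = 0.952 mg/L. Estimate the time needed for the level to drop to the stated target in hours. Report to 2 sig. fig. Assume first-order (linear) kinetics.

28 h

C₀ = Dose / Vd = 641.0 / 410 = 1.563 mg/L
k = ln2 / t½ = 0.693147 / 38.9 = 0.01782 h⁻¹
t = ln(C₀ / C) / k = ln(1.563 / 0.952) / 0.01782
  = ln(1.642) / 0.01782 = 0.4959 / 0.01782 = 27.83 h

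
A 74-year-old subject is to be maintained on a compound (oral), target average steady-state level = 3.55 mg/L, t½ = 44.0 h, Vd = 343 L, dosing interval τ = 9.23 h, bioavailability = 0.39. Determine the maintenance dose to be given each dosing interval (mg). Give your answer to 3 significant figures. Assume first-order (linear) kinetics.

k = ln2 / t½ = 0.693147 / 44.0 = 0.01575 h⁻¹
CL = k × Vd = 0.01575 × 343 = 5.402 L/h
At steady state, F × (Dose/τ) = Css × CL.
Dose = Css × CL × τ / F = 3.55 × 5.402 × 9.23 / 0.39 = 453.9 mg

454 mg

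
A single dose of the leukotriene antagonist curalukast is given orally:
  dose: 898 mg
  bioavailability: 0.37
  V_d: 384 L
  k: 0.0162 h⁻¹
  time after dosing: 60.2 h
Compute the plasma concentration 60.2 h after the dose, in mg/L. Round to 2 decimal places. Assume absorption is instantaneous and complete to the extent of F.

Amount reaching circulation = F × Dose = 0.37 × 898.0 = 332.3 mg
C₀ = F·Dose / Vd = 332.3 / 384 = 0.8654 mg/L
C = C₀ · e^(−k·t) = 0.8654 × e^(−0.01620 × 60.2)
  = 0.8654 × 0.3771 = 0.3263 mg/L

0.33 mg/L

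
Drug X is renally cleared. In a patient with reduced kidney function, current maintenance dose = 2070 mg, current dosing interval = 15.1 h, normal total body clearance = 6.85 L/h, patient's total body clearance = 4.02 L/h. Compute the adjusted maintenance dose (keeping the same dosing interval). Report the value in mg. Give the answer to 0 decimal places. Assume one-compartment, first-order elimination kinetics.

To keep the same average steady-state level, dosing rate must scale with clearance.
CL ratio = 4.02 / 6.85 = 0.5869
New dose (same interval) = 2070 × 0.5869 = 1215 mg

1215 mg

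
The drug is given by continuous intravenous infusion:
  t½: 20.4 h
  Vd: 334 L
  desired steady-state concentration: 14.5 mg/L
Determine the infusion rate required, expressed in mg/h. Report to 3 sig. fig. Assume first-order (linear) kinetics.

165 mg/h

k = ln2 / t½ = 0.693147 / 20.4 = 0.03398 h⁻¹
CL = k × Vd = 0.03398 × 334 = 11.35 L/h
At steady state, infusion rate R₀ = Css × CL = 14.5 × 11.35 = 164.6 mg/h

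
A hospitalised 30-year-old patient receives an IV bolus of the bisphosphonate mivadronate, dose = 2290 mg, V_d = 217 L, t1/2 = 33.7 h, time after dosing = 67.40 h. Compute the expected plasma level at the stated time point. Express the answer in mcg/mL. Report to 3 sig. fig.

2.64 mcg/mL

C₀ = Dose / Vd = 2290 / 217 = 10.55 mg/L
k = ln2 / t½ = 0.693147 / 33.7 = 0.02057 h⁻¹
t / t½ = 67.40 / 33.7 = 2 half-lives
C = C₀ × (1/2)^2 = 10.55 × 0.2500 = 2.638 mg/L
(2.638 mg/L = 2.638 mcg/mL)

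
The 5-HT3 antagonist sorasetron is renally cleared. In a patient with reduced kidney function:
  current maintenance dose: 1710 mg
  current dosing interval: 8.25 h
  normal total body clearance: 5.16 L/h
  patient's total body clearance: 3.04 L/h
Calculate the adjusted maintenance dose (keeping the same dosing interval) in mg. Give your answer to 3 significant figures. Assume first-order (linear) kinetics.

1010 mg

To keep the same average steady-state level, dosing rate must scale with clearance.
CL ratio = 3.04 / 5.16 = 0.5891
New dose (same interval) = 1710 × 0.5891 = 1007 mg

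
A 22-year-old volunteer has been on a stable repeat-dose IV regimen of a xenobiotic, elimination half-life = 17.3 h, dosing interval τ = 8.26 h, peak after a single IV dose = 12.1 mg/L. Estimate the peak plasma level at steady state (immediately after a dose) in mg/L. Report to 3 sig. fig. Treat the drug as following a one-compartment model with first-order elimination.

k = ln2 / t½ = 0.693147 / 17.3 = 0.04007 h⁻¹
e^(−kτ) = e^(−0.04007 × 8.26) = 0.7182
Accumulation ratio R = 1 / (1 − e^(−kτ)) = 1 / (1 − 0.7182) = 3.549
Steady-state peak = C₀ × R = 12.1 × 3.549 = 42.94 mg/L

42.9 mg/L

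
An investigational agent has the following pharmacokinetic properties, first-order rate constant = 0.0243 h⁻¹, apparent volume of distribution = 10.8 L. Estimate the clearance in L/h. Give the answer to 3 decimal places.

0.262 L/h

CL = k × Vd = 0.0243 × 10.8 = 0.2624 L/h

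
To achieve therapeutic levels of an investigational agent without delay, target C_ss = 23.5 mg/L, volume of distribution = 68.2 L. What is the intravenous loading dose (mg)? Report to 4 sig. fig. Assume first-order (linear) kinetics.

1603 mg

LD = Css × Vd = 23.5 × 68.2 = 1603 mg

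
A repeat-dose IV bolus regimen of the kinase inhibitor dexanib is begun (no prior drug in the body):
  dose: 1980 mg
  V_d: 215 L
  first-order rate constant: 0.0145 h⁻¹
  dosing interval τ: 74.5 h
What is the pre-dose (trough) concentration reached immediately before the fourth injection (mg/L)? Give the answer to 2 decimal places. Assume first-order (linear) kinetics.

C₀ per dose = Dose / Vd = 1980 / 215 = 9.209 mg/L
Fraction remaining after one interval: r = e^(−kτ) = e^(−0.01450 × 74.5) = 0.3395
Before dose 4, 3 doses have been given (aged 1τ, 2τ, 3τ).
C_trough = C₀ × (r + r² + … + r^3) = C₀ × r(1−r^3)/(1−r)
        = 9.209 × 0.3395 × (1 − 0.03913) / (1 − 0.3395) = 4.548 mg/L

4.55 mg/L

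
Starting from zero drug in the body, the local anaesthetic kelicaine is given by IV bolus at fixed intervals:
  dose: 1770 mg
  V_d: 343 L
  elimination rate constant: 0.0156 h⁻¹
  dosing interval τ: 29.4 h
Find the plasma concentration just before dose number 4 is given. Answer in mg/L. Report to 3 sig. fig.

6.63 mg/L

C₀ per dose = Dose / Vd = 1770 / 343 = 5.160 mg/L
Fraction remaining after one interval: r = e^(−kτ) = e^(−0.01560 × 29.4) = 0.6321
Before dose 4, 3 doses have been given (aged 1τ, 2τ, 3τ).
C_trough = C₀ × (r + r² + … + r^3) = C₀ × r(1−r^3)/(1−r)
        = 5.160 × 0.6321 × (1 − 0.2526) / (1 − 0.6321) = 6.626 mg/L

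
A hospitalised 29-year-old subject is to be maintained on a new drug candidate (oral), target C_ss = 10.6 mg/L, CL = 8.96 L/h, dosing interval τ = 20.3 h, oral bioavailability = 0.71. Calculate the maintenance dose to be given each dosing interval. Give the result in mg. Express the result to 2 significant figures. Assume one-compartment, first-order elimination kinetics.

At steady state, F × (Dose/τ) = Css × CL.
Dose = Css × CL × τ / F = 10.6 × 8.960 × 20.3 / 0.71 = 2716 mg

2700 mg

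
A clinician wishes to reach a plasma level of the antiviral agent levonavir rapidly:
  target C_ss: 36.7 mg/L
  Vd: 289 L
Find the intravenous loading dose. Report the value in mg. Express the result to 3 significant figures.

LD = Css × Vd = 36.7 × 289 = 10610 mg

10600 mg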